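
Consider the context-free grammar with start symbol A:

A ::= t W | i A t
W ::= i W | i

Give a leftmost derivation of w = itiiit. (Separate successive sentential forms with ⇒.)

A ⇒ iAt   [A ::= i A t]
iAt ⇒ itWt   [A ::= t W]
itWt ⇒ itiWt   [W ::= i W]
itiWt ⇒ itiiWt   [W ::= i W]
itiiWt ⇒ itiiit   [W ::= i]

A ⇒ iAt ⇒ itWt ⇒ itiWt ⇒ itiiWt ⇒ itiiit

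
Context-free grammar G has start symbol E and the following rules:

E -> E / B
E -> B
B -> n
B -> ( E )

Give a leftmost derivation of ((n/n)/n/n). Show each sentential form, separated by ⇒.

E ⇒ B   [E -> B]
B ⇒ (E)   [B -> ( E )]
(E) ⇒ (E/B)   [E -> E / B]
(E/B) ⇒ (E/B/B)   [E -> E / B]
(E/B/B) ⇒ (B/B/B)   [E -> B]
(B/B/B) ⇒ ((E)/B/B)   [B -> ( E )]
((E)/B/B) ⇒ ((E/B)/B/B)   [E -> E / B]
((E/B)/B/B) ⇒ ((B/B)/B/B)   [E -> B]
((B/B)/B/B) ⇒ ((n/B)/B/B)   [B -> n]
((n/B)/B/B) ⇒ ((n/n)/B/B)   [B -> n]
((n/n)/B/B) ⇒ ((n/n)/n/B)   [B -> n]
((n/n)/n/B) ⇒ ((n/n)/n/n)   [B -> n]

E ⇒ B ⇒ (E) ⇒ (E/B) ⇒ (E/B/B) ⇒ (B/B/B) ⇒ ((E)/B/B) ⇒ ((E/B)/B/B) ⇒ ((B/B)/B/B) ⇒ ((n/B)/B/B) ⇒ ((n/n)/B/B) ⇒ ((n/n)/n/B) ⇒ ((n/n)/n/n)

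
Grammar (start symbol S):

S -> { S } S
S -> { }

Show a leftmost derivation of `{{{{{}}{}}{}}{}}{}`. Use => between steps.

S => {S}S   [S -> { S } S]
{S}S => {{S}S}S   [S -> { S } S]
{{S}S}S => {{{S}S}S}S   [S -> { S } S]
{{{S}S}S}S => {{{{S}S}S}S}S   [S -> { S } S]
{{{{S}S}S}S}S => {{{{{}}S}S}S}S   [S -> { }]
{{{{{}}S}S}S}S => {{{{{}}{}}S}S}S   [S -> { }]
{{{{{}}{}}S}S}S => {{{{{}}{}}{}}S}S   [S -> { }]
{{{{{}}{}}{}}S}S => {{{{{}}{}}{}}{}}S   [S -> { }]
{{{{{}}{}}{}}{}}S => {{{{{}}{}}{}}{}}{}   [S -> { }]

S => {S}S => {{S}S}S => {{{S}S}S}S => {{{{S}S}S}S}S => {{{{{}}S}S}S}S => {{{{{}}{}}S}S}S => {{{{{}}{}}{}}S}S => {{{{{}}{}}{}}{}}S => {{{{{}}{}}{}}{}}{}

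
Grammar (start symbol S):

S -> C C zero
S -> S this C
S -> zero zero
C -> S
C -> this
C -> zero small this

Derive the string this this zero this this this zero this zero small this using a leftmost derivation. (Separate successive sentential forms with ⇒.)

S ⇒ S this C ⇒ C C zero this C ⇒ S C zero this C ⇒ S this C C zero this C ⇒ C C zero this C C zero this C ⇒ this C zero this C C zero this C ⇒ this this zero this C C zero this C ⇒ this this zero this this C zero this C ⇒ this this zero this this this zero this C ⇒ this this zero this this this zero this zero small this

S ⇒ S this C   [S -> S this C]
S this C ⇒ C C zero this C   [S -> C C zero]
C C zero this C ⇒ S C zero this C   [C -> S]
S C zero this C ⇒ S this C C zero this C   [S -> S this C]
S this C C zero this C ⇒ C C zero this C C zero this C   [S -> C C zero]
C C zero this C C zero this C ⇒ this C zero this C C zero this C   [C -> this]
this C zero this C C zero this C ⇒ this this zero this C C zero this C   [C -> this]
this this zero this C C zero this C ⇒ this this zero this this C zero this C   [C -> this]
this this zero this this C zero this C ⇒ this this zero this this this zero this C   [C -> this]
this this zero this this this zero this C ⇒ this this zero this this this zero this zero small this   [C -> zero small this]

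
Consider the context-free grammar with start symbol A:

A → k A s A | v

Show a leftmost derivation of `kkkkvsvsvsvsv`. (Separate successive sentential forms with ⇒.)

A⇒kAsA⇒kkAsAsA⇒kkkAsAsAsA⇒kkkkAsAsAsAsA⇒kkkkvsAsAsAsA⇒kkkkvsvsAsAsA⇒kkkkvsvsvsAsA⇒kkkkvsvsvsvsA⇒kkkkvsvsvsvsv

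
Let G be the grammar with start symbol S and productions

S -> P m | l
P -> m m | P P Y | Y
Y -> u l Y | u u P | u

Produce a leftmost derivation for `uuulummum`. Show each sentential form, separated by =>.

S=>Pm=>PPYm=>YPYm=>uuPPYm=>uuYPYm=>uuulYPYm=>uuuluPYm=>uuulummYm=>uuulummum

S => Pm   [S -> P m]
Pm => PPYm   [P -> P P Y]
PPYm => YPYm   [P -> Y]
YPYm => uuPPYm   [Y -> u u P]
uuPPYm => uuYPYm   [P -> Y]
uuYPYm => uuulYPYm   [Y -> u l Y]
uuulYPYm => uuuluPYm   [Y -> u]
uuuluPYm => uuulummYm   [P -> m m]
uuulummYm => uuulummum   [Y -> u]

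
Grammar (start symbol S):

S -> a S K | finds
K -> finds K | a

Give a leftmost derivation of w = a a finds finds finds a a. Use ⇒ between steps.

S ⇒ a S K   [S -> a S K]
a S K ⇒ a a S K K   [S -> a S K]
a a S K K ⇒ a a finds K K   [S -> finds]
a a finds K K ⇒ a a finds finds K K   [K -> finds K]
a a finds finds K K ⇒ a a finds finds finds K K   [K -> finds K]
a a finds finds finds K K ⇒ a a finds finds finds a K   [K -> a]
a a finds finds finds a K ⇒ a a finds finds finds a a   [K -> a]

S ⇒ a S K ⇒ a a S K K ⇒ a a finds K K ⇒ a a finds finds K K ⇒ a a finds finds finds K K ⇒ a a finds finds finds a K ⇒ a a finds finds finds a a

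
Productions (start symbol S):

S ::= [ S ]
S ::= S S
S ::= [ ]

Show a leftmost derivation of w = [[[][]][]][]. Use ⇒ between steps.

S ⇒ SS ⇒ [S]S ⇒ [SS]S ⇒ [[S]S]S ⇒ [[SS]S]S ⇒ [[[]S]S]S ⇒ [[[][]]S]S ⇒ [[[][]][]]S ⇒ [[[][]][]][]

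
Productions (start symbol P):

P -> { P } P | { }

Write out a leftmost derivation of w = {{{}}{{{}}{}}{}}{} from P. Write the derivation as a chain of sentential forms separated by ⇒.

P ⇒ {P}P   [P -> { P } P]
{P}P ⇒ {{P}P}P   [P -> { P } P]
{{P}P}P ⇒ {{{}}P}P   [P -> { }]
{{{}}P}P ⇒ {{{}}{P}P}P   [P -> { P } P]
{{{}}{P}P}P ⇒ {{{}}{{P}P}P}P   [P -> { P } P]
{{{}}{{P}P}P}P ⇒ {{{}}{{{}}P}P}P   [P -> { }]
{{{}}{{{}}P}P}P ⇒ {{{}}{{{}}{}}P}P   [P -> { }]
{{{}}{{{}}{}}P}P ⇒ {{{}}{{{}}{}}{}}P   [P -> { }]
{{{}}{{{}}{}}{}}P ⇒ {{{}}{{{}}{}}{}}{}   [P -> { }]

P ⇒ {P}P ⇒ {{P}P}P ⇒ {{{}}P}P ⇒ {{{}}{P}P}P ⇒ {{{}}{{P}P}P}P ⇒ {{{}}{{{}}P}P}P ⇒ {{{}}{{{}}{}}P}P ⇒ {{{}}{{{}}{}}{}}P ⇒ {{{}}{{{}}{}}{}}{}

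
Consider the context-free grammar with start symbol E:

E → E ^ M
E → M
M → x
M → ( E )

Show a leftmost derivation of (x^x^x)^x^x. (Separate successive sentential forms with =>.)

E=>E^M=>E^M^M=>M^M^M=>(E)^M^M=>(E^M)^M^M=>(E^M^M)^M^M=>(M^M^M)^M^M=>(x^M^M)^M^M=>(x^x^M)^M^M=>(x^x^x)^M^M=>(x^x^x)^x^M=>(x^x^x)^x^x

E => E^M   [E → E ^ M]
E^M => E^M^M   [E → E ^ M]
E^M^M => M^M^M   [E → M]
M^M^M => (E)^M^M   [M → ( E )]
(E)^M^M => (E^M)^M^M   [E → E ^ M]
(E^M)^M^M => (E^M^M)^M^M   [E → E ^ M]
(E^M^M)^M^M => (M^M^M)^M^M   [E → M]
(M^M^M)^M^M => (x^M^M)^M^M   [M → x]
(x^M^M)^M^M => (x^x^M)^M^M   [M → x]
(x^x^M)^M^M => (x^x^x)^M^M   [M → x]
(x^x^x)^M^M => (x^x^x)^x^M   [M → x]
(x^x^x)^x^M => (x^x^x)^x^x   [M → x]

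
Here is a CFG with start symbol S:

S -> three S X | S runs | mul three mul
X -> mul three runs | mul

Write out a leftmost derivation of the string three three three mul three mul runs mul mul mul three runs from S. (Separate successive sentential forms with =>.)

S => three S X   [S -> three S X]
three S X => three three S X X   [S -> three S X]
three three S X X => three three three S X X X   [S -> three S X]
three three three S X X X => three three three S runs X X X   [S -> S runs]
three three three S runs X X X => three three three mul three mul runs X X X   [S -> mul three mul]
three three three mul three mul runs X X X => three three three mul three mul runs mul X X   [X -> mul]
three three three mul three mul runs mul X X => three three three mul three mul runs mul mul X   [X -> mul]
three three three mul three mul runs mul mul X => three three three mul three mul runs mul mul mul three runs   [X -> mul three runs]

S => three S X => three three S X X => three three three S X X X => three three three S runs X X X => three three three mul three mul runs X X X => three three three mul three mul runs mul X X => three three three mul three mul runs mul mul X => three three three mul three mul runs mul mul mul three runs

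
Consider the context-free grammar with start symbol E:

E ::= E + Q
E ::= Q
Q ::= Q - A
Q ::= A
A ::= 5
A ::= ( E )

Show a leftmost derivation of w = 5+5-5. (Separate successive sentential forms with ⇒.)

E⇒E+Q⇒Q+Q⇒A+Q⇒5+Q⇒5+Q-A⇒5+A-A⇒5+5-A⇒5+5-5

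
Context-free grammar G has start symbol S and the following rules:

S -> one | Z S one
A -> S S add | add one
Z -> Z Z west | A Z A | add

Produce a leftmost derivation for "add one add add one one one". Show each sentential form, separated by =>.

S => Z S one => A Z A S one => add one Z A S one => add one add A S one => add one add add one S one => add one add add one one one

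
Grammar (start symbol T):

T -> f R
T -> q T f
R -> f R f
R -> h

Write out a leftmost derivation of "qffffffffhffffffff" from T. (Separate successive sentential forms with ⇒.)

T ⇒ qTf ⇒ qfRf ⇒ qffRff ⇒ qfffRfff ⇒ qffffRffff ⇒ qfffffRfffff ⇒ qffffffRffffff ⇒ qfffffffRfffffff ⇒ qffffffffRffffffff ⇒ qffffffffhffffffff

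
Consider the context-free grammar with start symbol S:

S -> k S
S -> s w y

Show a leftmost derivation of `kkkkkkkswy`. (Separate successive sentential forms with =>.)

S => kS   [S -> k S]
kS => kkS   [S -> k S]
kkS => kkkS   [S -> k S]
kkkS => kkkkS   [S -> k S]
kkkkS => kkkkkS   [S -> k S]
kkkkkS => kkkkkkS   [S -> k S]
kkkkkkS => kkkkkkkS   [S -> k S]
kkkkkkkS => kkkkkkkswy   [S -> s w y]

S=>kS=>kkS=>kkkS=>kkkkS=>kkkkkS=>kkkkkkS=>kkkkkkkS=>kkkkkkkswy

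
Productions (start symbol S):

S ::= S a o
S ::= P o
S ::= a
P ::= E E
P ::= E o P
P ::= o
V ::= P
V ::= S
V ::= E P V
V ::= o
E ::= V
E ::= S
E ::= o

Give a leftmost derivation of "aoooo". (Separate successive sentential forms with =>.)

S => Po => EEo => SEo => aEo => aVo => aEPVo => aoPVo => aooVo => aoooo

S => Po   [S ::= P o]
Po => EEo   [P ::= E E]
EEo => SEo   [E ::= S]
SEo => aEo   [S ::= a]
aEo => aVo   [E ::= V]
aVo => aEPVo   [V ::= E P V]
aEPVo => aoPVo   [E ::= o]
aoPVo => aooVo   [P ::= o]
aooVo => aoooo   [V ::= o]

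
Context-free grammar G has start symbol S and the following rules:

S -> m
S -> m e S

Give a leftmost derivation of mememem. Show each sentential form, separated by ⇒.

S ⇒ meS ⇒ memeS ⇒ mememeS ⇒ mememem

S ⇒ meS   [S -> m e S]
meS ⇒ memeS   [S -> m e S]
memeS ⇒ mememeS   [S -> m e S]
mememeS ⇒ mememem   [S -> m]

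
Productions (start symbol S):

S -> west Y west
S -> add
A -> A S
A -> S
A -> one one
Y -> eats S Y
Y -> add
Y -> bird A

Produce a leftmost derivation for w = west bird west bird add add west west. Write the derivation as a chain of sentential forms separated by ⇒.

S ⇒ west Y west ⇒ west bird A west ⇒ west bird S west ⇒ west bird west Y west west ⇒ west bird west bird A west west ⇒ west bird west bird A S west west ⇒ west bird west bird S S west west ⇒ west bird west bird add S west west ⇒ west bird west bird add add west west

S ⇒ west Y west   [S -> west Y west]
west Y west ⇒ west bird A west   [Y -> bird A]
west bird A west ⇒ west bird S west   [A -> S]
west bird S west ⇒ west bird west Y west west   [S -> west Y west]
west bird west Y west west ⇒ west bird west bird A west west   [Y -> bird A]
west bird west bird A west west ⇒ west bird west bird A S west west   [A -> A S]
west bird west bird A S west west ⇒ west bird west bird S S west west   [A -> S]
west bird west bird S S west west ⇒ west bird west bird add S west west   [S -> add]
west bird west bird add S west west ⇒ west bird west bird add add west west   [S -> add]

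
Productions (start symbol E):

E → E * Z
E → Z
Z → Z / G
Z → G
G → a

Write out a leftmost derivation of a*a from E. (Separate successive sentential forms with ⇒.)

E ⇒ E*Z   [E → E * Z]
E*Z ⇒ Z*Z   [E → Z]
Z*Z ⇒ G*Z   [Z → G]
G*Z ⇒ a*Z   [G → a]
a*Z ⇒ a*G   [Z → G]
a*G ⇒ a*a   [G → a]

E ⇒ E*Z ⇒ Z*Z ⇒ G*Z ⇒ a*Z ⇒ a*G ⇒ a*a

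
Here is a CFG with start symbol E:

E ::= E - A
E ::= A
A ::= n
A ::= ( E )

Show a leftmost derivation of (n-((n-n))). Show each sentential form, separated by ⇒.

E ⇒ A ⇒ (E) ⇒ (E-A) ⇒ (A-A) ⇒ (n-A) ⇒ (n-(E)) ⇒ (n-(A)) ⇒ (n-((E))) ⇒ (n-((E-A))) ⇒ (n-((A-A))) ⇒ (n-((n-A))) ⇒ (n-((n-n)))

E ⇒ A   [E ::= A]
A ⇒ (E)   [A ::= ( E )]
(E) ⇒ (E-A)   [E ::= E - A]
(E-A) ⇒ (A-A)   [E ::= A]
(A-A) ⇒ (n-A)   [A ::= n]
(n-A) ⇒ (n-(E))   [A ::= ( E )]
(n-(E)) ⇒ (n-(A))   [E ::= A]
(n-(A)) ⇒ (n-((E)))   [A ::= ( E )]
(n-((E))) ⇒ (n-((E-A)))   [E ::= E - A]
(n-((E-A))) ⇒ (n-((A-A)))   [E ::= A]
(n-((A-A))) ⇒ (n-((n-A)))   [A ::= n]
(n-((n-A))) ⇒ (n-((n-n)))   [A ::= n]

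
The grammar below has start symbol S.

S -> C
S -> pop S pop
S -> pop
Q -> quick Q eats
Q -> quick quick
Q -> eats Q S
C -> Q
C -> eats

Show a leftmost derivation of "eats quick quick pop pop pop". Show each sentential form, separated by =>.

S => C   [S -> C]
C => Q   [C -> Q]
Q => eats Q S   [Q -> eats Q S]
eats Q S => eats quick quick S   [Q -> quick quick]
eats quick quick S => eats quick quick pop S pop   [S -> pop S pop]
eats quick quick pop S pop => eats quick quick pop pop pop   [S -> pop]

S => C => Q => eats Q S => eats quick quick S => eats quick quick pop S pop => eats quick quick pop pop pop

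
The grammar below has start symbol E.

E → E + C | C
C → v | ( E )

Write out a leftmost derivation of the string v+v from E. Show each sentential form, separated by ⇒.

E⇒E+C⇒C+C⇒v+C⇒v+v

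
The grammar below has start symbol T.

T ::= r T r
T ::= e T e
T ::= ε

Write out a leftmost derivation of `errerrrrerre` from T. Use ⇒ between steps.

T ⇒ eTe   [T ::= e T e]
eTe ⇒ erTre   [T ::= r T r]
erTre ⇒ errTrre   [T ::= r T r]
errTrre ⇒ erreTerre   [T ::= e T e]
erreTerre ⇒ errerTrerre   [T ::= r T r]
errerTrerre ⇒ errerrTrrerre   [T ::= r T r]
errerrTrrerre ⇒ errerrrrerre   [T ::= ε]

T⇒eTe⇒erTre⇒errTrre⇒erreTerre⇒errerTrerre⇒errerrTrrerre⇒errerrrrerre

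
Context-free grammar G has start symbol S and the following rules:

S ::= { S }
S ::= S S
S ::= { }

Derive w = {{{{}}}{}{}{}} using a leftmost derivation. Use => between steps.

S => {S}   [S ::= { S }]
{S} => {SS}   [S ::= S S]
{SS} => {SSS}   [S ::= S S]
{SSS} => {SSSS}   [S ::= S S]
{SSSS} => {{S}SSS}   [S ::= { S }]
{{S}SSS} => {{{S}}SSS}   [S ::= { S }]
{{{S}}SSS} => {{{{}}}SSS}   [S ::= { }]
{{{{}}}SSS} => {{{{}}}{}SS}   [S ::= { }]
{{{{}}}{}SS} => {{{{}}}{}{}S}   [S ::= { }]
{{{{}}}{}{}S} => {{{{}}}{}{}{}}   [S ::= { }]

S=>{S}=>{SS}=>{SSS}=>{SSSS}=>{{S}SSS}=>{{{S}}SSS}=>{{{{}}}SSS}=>{{{{}}}{}SS}=>{{{{}}}{}{}S}=>{{{{}}}{}{}{}}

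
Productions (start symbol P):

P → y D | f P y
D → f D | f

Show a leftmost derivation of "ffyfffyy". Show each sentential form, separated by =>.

P => fPy => ffPyy => ffyDyy => ffyfDyy => ffyffDyy => ffyfffyy

P => fPy   [P → f P y]
fPy => ffPyy   [P → f P y]
ffPyy => ffyDyy   [P → y D]
ffyDyy => ffyfDyy   [D → f D]
ffyfDyy => ffyffDyy   [D → f D]
ffyffDyy => ffyfffyy   [D → f]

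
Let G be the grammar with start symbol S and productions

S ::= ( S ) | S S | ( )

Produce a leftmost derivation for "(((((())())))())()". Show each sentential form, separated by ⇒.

S ⇒ SS ⇒ (S)S ⇒ (SS)S ⇒ ((S)S)S ⇒ (((S))S)S ⇒ ((((S)))S)S ⇒ ((((SS)))S)S ⇒ (((((S)S)))S)S ⇒ (((((())S)))S)S ⇒ (((((())())))S)S ⇒ (((((())())))())S ⇒ (((((())())))())()

S ⇒ SS   [S ::= S S]
SS ⇒ (S)S   [S ::= ( S )]
(S)S ⇒ (SS)S   [S ::= S S]
(SS)S ⇒ ((S)S)S   [S ::= ( S )]
((S)S)S ⇒ (((S))S)S   [S ::= ( S )]
(((S))S)S ⇒ ((((S)))S)S   [S ::= ( S )]
((((S)))S)S ⇒ ((((SS)))S)S   [S ::= S S]
((((SS)))S)S ⇒ (((((S)S)))S)S   [S ::= ( S )]
(((((S)S)))S)S ⇒ (((((())S)))S)S   [S ::= ( )]
(((((())S)))S)S ⇒ (((((())())))S)S   [S ::= ( )]
(((((())())))S)S ⇒ (((((())())))())S   [S ::= ( )]
(((((())())))())S ⇒ (((((())())))())()   [S ::= ( )]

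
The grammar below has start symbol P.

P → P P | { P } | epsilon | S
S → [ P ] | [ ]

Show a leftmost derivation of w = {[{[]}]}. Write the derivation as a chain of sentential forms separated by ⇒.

P ⇒ {P} ⇒ {S} ⇒ {[P]} ⇒ {[{P}]} ⇒ {[{S}]} ⇒ {[{[]}]}

P ⇒ {P}   [P → { P }]
{P} ⇒ {S}   [P → S]
{S} ⇒ {[P]}   [S → [ P ]]
{[P]} ⇒ {[{P}]}   [P → { P }]
{[{P}]} ⇒ {[{S}]}   [P → S]
{[{S}]} ⇒ {[{[]}]}   [S → [ ]]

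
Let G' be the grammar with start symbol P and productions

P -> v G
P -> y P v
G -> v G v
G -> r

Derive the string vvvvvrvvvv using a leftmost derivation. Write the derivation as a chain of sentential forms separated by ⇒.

P ⇒ vG   [P -> v G]
vG ⇒ vvGv   [G -> v G v]
vvGv ⇒ vvvGvv   [G -> v G v]
vvvGvv ⇒ vvvvGvvv   [G -> v G v]
vvvvGvvv ⇒ vvvvvGvvvv   [G -> v G v]
vvvvvGvvvv ⇒ vvvvvrvvvv   [G -> r]

P ⇒ vG ⇒ vvGv ⇒ vvvGvv ⇒ vvvvGvvv ⇒ vvvvvGvvvv ⇒ vvvvvrvvvv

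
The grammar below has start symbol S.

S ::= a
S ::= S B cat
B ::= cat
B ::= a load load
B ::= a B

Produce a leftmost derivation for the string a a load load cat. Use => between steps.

S => S B cat => a B cat => a a load load cat

S => S B cat   [S ::= S B cat]
S B cat => a B cat   [S ::= a]
a B cat => a a load load cat   [B ::= a load load]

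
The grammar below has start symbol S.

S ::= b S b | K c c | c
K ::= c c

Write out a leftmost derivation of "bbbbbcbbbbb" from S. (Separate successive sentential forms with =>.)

S => bSb   [S ::= b S b]
bSb => bbSbb   [S ::= b S b]
bbSbb => bbbSbbb   [S ::= b S b]
bbbSbbb => bbbbSbbbb   [S ::= b S b]
bbbbSbbbb => bbbbbSbbbbb   [S ::= b S b]
bbbbbSbbbbb => bbbbbcbbbbb   [S ::= c]

S=>bSb=>bbSbb=>bbbSbbb=>bbbbSbbbb=>bbbbbSbbbbb=>bbbbbcbbbbb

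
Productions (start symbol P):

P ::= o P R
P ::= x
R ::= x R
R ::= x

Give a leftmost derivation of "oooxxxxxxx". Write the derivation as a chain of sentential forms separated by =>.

P => oPR => ooPRR => oooPRRR => oooxRRR => oooxxRR => oooxxxRR => oooxxxxRR => oooxxxxxR => oooxxxxxxR => oooxxxxxxx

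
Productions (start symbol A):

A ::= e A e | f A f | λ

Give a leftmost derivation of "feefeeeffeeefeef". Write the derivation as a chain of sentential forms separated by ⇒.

A ⇒ fAf ⇒ feAef ⇒ feeAeef ⇒ feefAfeef ⇒ feefeAefeef ⇒ feefeeAeefeef ⇒ feefeeeAeeefeef ⇒ feefeeefAfeeefeef ⇒ feefeeeffeeefeef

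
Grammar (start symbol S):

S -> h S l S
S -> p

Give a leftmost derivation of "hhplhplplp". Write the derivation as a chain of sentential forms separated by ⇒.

S ⇒ hSlS ⇒ hhSlSlS ⇒ hhplSlS ⇒ hhplhSlSlS ⇒ hhplhplSlS ⇒ hhplhplplS ⇒ hhplhplplp

S ⇒ hSlS   [S -> h S l S]
hSlS ⇒ hhSlSlS   [S -> h S l S]
hhSlSlS ⇒ hhplSlS   [S -> p]
hhplSlS ⇒ hhplhSlSlS   [S -> h S l S]
hhplhSlSlS ⇒ hhplhplSlS   [S -> p]
hhplhplSlS ⇒ hhplhplplS   [S -> p]
hhplhplplS ⇒ hhplhplplp   [S -> p]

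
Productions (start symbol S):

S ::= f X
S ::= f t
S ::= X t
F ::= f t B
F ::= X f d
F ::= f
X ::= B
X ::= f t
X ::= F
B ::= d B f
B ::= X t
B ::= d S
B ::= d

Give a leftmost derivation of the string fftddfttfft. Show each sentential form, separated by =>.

S => fX   [S ::= f X]
fX => fF   [X ::= F]
fF => fftB   [F ::= f t B]
fftB => fftXt   [B ::= X t]
fftXt => fftBt   [X ::= B]
fftBt => fftdBft   [B ::= d B f]
fftdBft => fftddBfft   [B ::= d B f]
fftddBfft => fftddXtfft   [B ::= X t]
fftddXtfft => fftddfttfft   [X ::= f t]

S=>fX=>fF=>fftB=>fftXt=>fftBt=>fftdBft=>fftddBfft=>fftddXtfft=>fftddfttfft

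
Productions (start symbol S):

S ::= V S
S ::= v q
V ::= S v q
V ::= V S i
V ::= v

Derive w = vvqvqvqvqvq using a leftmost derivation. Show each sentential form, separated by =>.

S=>VS=>SvqS=>VSvqS=>SvqSvqS=>VSvqSvqS=>vSvqSvqS=>vvqvqSvqS=>vvqvqvqvqS=>vvqvqvqvqvq

S => VS   [S ::= V S]
VS => SvqS   [V ::= S v q]
SvqS => VSvqS   [S ::= V S]
VSvqS => SvqSvqS   [V ::= S v q]
SvqSvqS => VSvqSvqS   [S ::= V S]
VSvqSvqS => vSvqSvqS   [V ::= v]
vSvqSvqS => vvqvqSvqS   [S ::= v q]
vvqvqSvqS => vvqvqvqvqS   [S ::= v q]
vvqvqvqvqS => vvqvqvqvqvq   [S ::= v q]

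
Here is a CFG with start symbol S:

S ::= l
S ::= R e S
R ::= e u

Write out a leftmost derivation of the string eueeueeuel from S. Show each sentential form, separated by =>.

S => ReS => eueS => eueReS => eueeueS => eueeueReS => eueeueeueS => eueeueeuel

S => ReS   [S ::= R e S]
ReS => eueS   [R ::= e u]
eueS => eueReS   [S ::= R e S]
eueReS => eueeueS   [R ::= e u]
eueeueS => eueeueReS   [S ::= R e S]
eueeueReS => eueeueeueS   [R ::= e u]
eueeueeueS => eueeueeuel   [S ::= l]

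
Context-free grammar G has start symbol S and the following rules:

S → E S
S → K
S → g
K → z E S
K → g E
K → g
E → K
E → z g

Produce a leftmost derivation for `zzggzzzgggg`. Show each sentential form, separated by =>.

S => ES   [S → E S]
ES => KS   [E → K]
KS => zESS   [K → z E S]
zESS => zzgSS   [E → z g]
zzgSS => zzgKS   [S → K]
zzgKS => zzggES   [K → g E]
zzggES => zzggKS   [E → K]
zzggKS => zzggzESS   [K → z E S]
zzggzESS => zzggzKSS   [E → K]
zzggzKSS => zzggzzESSS   [K → z E S]
zzggzzESSS => zzggzzzgSSS   [E → z g]
zzggzzzgSSS => zzggzzzggSS   [S → g]
zzggzzzggSS => zzggzzzgggS   [S → g]
zzggzzzgggS => zzggzzzgggg   [S → g]

S => ES => KS => zESS => zzgSS => zzgKS => zzggES => zzggKS => zzggzESS => zzggzKSS => zzggzzESSS => zzggzzzgSSS => zzggzzzggSS => zzggzzzgggS => zzggzzzgggg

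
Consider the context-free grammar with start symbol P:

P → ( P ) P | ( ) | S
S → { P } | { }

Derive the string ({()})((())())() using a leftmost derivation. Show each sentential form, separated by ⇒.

P ⇒ (P)P   [P → ( P ) P]
(P)P ⇒ (S)P   [P → S]
(S)P ⇒ ({P})P   [S → { P }]
({P})P ⇒ ({()})P   [P → ( )]
({()})P ⇒ ({()})(P)P   [P → ( P ) P]
({()})(P)P ⇒ ({()})((P)P)P   [P → ( P ) P]
({()})((P)P)P ⇒ ({()})((())P)P   [P → ( )]
({()})((())P)P ⇒ ({()})((())())P   [P → ( )]
({()})((())())P ⇒ ({()})((())())()   [P → ( )]

P⇒(P)P⇒(S)P⇒({P})P⇒({()})P⇒({()})(P)P⇒({()})((P)P)P⇒({()})((())P)P⇒({()})((())())P⇒({()})((())())()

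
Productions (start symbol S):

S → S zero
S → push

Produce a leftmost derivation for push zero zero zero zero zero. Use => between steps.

S => S zero => S zero zero => S zero zero zero => S zero zero zero zero => S zero zero zero zero zero => push zero zero zero zero zero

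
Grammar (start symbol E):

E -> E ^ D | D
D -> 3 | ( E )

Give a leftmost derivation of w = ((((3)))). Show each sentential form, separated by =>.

E => D => (E) => (D) => ((E)) => ((D)) => (((E))) => (((D))) => ((((E)))) => ((((D)))) => ((((3))))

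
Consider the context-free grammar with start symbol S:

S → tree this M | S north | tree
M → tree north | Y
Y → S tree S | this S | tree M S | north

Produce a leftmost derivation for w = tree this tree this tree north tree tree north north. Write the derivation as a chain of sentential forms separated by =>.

S => tree this M => tree this Y => tree this S tree S => tree this tree this M tree S => tree this tree this tree north tree S => tree this tree this tree north tree S north => tree this tree this tree north tree S north north => tree this tree this tree north tree tree north north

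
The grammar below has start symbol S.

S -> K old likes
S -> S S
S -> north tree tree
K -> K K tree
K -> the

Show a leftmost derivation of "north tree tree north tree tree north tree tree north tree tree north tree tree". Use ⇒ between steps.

S ⇒ S S   [S -> S S]
S S ⇒ S S S   [S -> S S]
S S S ⇒ S S S S   [S -> S S]
S S S S ⇒ S S S S S   [S -> S S]
S S S S S ⇒ north tree tree S S S S   [S -> north tree tree]
north tree tree S S S S ⇒ north tree tree north tree tree S S S   [S -> north tree tree]
north tree tree north tree tree S S S ⇒ north tree tree north tree tree north tree tree S S   [S -> north tree tree]
north tree tree north tree tree north tree tree S S ⇒ north tree tree north tree tree north tree tree north tree tree S   [S -> north tree tree]
north tree tree north tree tree north tree tree north tree tree S ⇒ north tree tree north tree tree north tree tree north tree tree north tree tree   [S -> north tree tree]

S ⇒ S S ⇒ S S S ⇒ S S S S ⇒ S S S S S ⇒ north tree tree S S S S ⇒ north tree tree north tree tree S S S ⇒ north tree tree north tree tree north tree tree S S ⇒ north tree tree north tree tree north tree tree north tree tree S ⇒ north tree tree north tree tree north tree tree north tree tree north tree tree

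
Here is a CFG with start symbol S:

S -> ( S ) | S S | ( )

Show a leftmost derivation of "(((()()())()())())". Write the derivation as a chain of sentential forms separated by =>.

S => (S)   [S -> ( S )]
(S) => (SS)   [S -> S S]
(SS) => ((S)S)   [S -> ( S )]
((S)S) => ((SS)S)   [S -> S S]
((SS)S) => ((SSS)S)   [S -> S S]
((SSS)S) => (((S)SS)S)   [S -> ( S )]
(((S)SS)S) => (((SS)SS)S)   [S -> S S]
(((SS)SS)S) => (((()S)SS)S)   [S -> ( )]
(((()S)SS)S) => (((()SS)SS)S)   [S -> S S]
(((()SS)SS)S) => (((()()S)SS)S)   [S -> ( )]
(((()()S)SS)S) => (((()()())SS)S)   [S -> ( )]
(((()()())SS)S) => (((()()())()S)S)   [S -> ( )]
(((()()())()S)S) => (((()()())()())S)   [S -> ( )]
(((()()())()())S) => (((()()())()())())   [S -> ( )]

S => (S) => (SS) => ((S)S) => ((SS)S) => ((SSS)S) => (((S)SS)S) => (((SS)SS)S) => (((()S)SS)S) => (((()SS)SS)S) => (((()()S)SS)S) => (((()()())SS)S) => (((()()())()S)S) => (((()()())()())S) => (((()()())()())())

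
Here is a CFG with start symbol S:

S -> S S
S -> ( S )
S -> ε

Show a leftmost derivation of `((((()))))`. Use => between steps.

S => (S)   [S -> ( S )]
(S) => ((S))   [S -> ( S )]
((S)) => ((SS))   [S -> S S]
((SS)) => (((S)S))   [S -> ( S )]
(((S)S)) => (((SS)S))   [S -> S S]
(((SS)S)) => ((((S)S)S))   [S -> ( S )]
((((S)S)S)) => (((((S))S)S))   [S -> ( S )]
(((((S))S)S)) => ((((())S)S))   [S -> ε]
((((())S)S)) => ((((()))S))   [S -> ε]
((((()))S)) => ((((()))))   [S -> ε]

S => (S) => ((S)) => ((SS)) => (((S)S)) => (((SS)S)) => ((((S)S)S)) => (((((S))S)S)) => ((((())S)S)) => ((((()))S)) => ((((()))))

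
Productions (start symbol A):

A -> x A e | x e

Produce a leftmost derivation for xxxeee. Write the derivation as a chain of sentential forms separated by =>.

A => xAe   [A -> x A e]
xAe => xxAee   [A -> x A e]
xxAee => xxxeee   [A -> x e]

A => xAe => xxAee => xxxeee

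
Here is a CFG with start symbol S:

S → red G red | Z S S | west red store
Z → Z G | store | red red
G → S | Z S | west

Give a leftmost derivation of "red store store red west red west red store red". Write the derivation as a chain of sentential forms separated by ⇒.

S ⇒ red G red ⇒ red Z S red ⇒ red Z G S red ⇒ red store G S red ⇒ red store Z S S red ⇒ red store store S S red ⇒ red store store red G red S red ⇒ red store store red west red S red ⇒ red store store red west red west red store red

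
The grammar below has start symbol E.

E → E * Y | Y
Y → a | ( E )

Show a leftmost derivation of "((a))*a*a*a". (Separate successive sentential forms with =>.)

E => E*Y   [E → E * Y]
E*Y => E*Y*Y   [E → E * Y]
E*Y*Y => E*Y*Y*Y   [E → E * Y]
E*Y*Y*Y => Y*Y*Y*Y   [E → Y]
Y*Y*Y*Y => (E)*Y*Y*Y   [Y → ( E )]
(E)*Y*Y*Y => (Y)*Y*Y*Y   [E → Y]
(Y)*Y*Y*Y => ((E))*Y*Y*Y   [Y → ( E )]
((E))*Y*Y*Y => ((Y))*Y*Y*Y   [E → Y]
((Y))*Y*Y*Y => ((a))*Y*Y*Y   [Y → a]
((a))*Y*Y*Y => ((a))*a*Y*Y   [Y → a]
((a))*a*Y*Y => ((a))*a*a*Y   [Y → a]
((a))*a*a*Y => ((a))*a*a*a   [Y → a]

E => E*Y => E*Y*Y => E*Y*Y*Y => Y*Y*Y*Y => (E)*Y*Y*Y => (Y)*Y*Y*Y => ((E))*Y*Y*Y => ((Y))*Y*Y*Y => ((a))*Y*Y*Y => ((a))*a*Y*Y => ((a))*a*a*Y => ((a))*a*a*a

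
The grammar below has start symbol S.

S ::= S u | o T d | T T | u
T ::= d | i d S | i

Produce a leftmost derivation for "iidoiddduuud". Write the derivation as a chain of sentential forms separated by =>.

S => TT => iT => iidS => iidoTd => iidoidSd => iidoidSud => iidoidSuud => iidoidSuuud => iidoidTTuuud => iidoiddTuuud => iidoiddduuud

S => TT   [S ::= T T]
TT => iT   [T ::= i]
iT => iidS   [T ::= i d S]
iidS => iidoTd   [S ::= o T d]
iidoTd => iidoidSd   [T ::= i d S]
iidoidSd => iidoidSud   [S ::= S u]
iidoidSud => iidoidSuud   [S ::= S u]
iidoidSuud => iidoidSuuud   [S ::= S u]
iidoidSuuud => iidoidTTuuud   [S ::= T T]
iidoidTTuuud => iidoiddTuuud   [T ::= d]
iidoiddTuuud => iidoiddduuud   [T ::= d]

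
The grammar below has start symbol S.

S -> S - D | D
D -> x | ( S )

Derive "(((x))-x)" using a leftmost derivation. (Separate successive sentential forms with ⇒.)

S ⇒ D ⇒ (S) ⇒ (S-D) ⇒ (D-D) ⇒ ((S)-D) ⇒ ((D)-D) ⇒ (((S))-D) ⇒ (((D))-D) ⇒ (((x))-D) ⇒ (((x))-x)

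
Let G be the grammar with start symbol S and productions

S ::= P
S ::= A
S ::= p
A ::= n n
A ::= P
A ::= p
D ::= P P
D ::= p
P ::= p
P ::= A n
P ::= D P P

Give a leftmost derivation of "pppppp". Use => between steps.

S => P => DPP => PPPP => DPPPPP => pPPPPP => ppPPPP => pppPPP => ppppPP => pppppP => pppppp

S => P   [S ::= P]
P => DPP   [P ::= D P P]
DPP => PPPP   [D ::= P P]
PPPP => DPPPPP   [P ::= D P P]
DPPPPP => pPPPPP   [D ::= p]
pPPPPP => ppPPPP   [P ::= p]
ppPPPP => pppPPP   [P ::= p]
pppPPP => ppppPP   [P ::= p]
ppppPP => pppppP   [P ::= p]
pppppP => pppppp   [P ::= p]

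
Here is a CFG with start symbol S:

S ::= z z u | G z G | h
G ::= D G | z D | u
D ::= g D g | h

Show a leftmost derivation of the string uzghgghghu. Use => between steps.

S => GzG   [S ::= G z G]
GzG => uzG   [G ::= u]
uzG => uzDG   [G ::= D G]
uzDG => uzgDgG   [D ::= g D g]
uzgDgG => uzghgG   [D ::= h]
uzghgG => uzghgDG   [G ::= D G]
uzghgDG => uzghggDgG   [D ::= g D g]
uzghggDgG => uzghgghgG   [D ::= h]
uzghgghgG => uzghgghgDG   [G ::= D G]
uzghgghgDG => uzghgghghG   [D ::= h]
uzghgghghG => uzghgghghu   [G ::= u]

S => GzG => uzG => uzDG => uzgDgG => uzghgG => uzghgDG => uzghggDgG => uzghgghgG => uzghgghgDG => uzghgghghG => uzghgghghu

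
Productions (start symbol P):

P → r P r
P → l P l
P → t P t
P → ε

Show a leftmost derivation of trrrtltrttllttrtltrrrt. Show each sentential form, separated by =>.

P=>tPt=>trPrt=>trrPrrt=>trrrPrrrt=>trrrtPtrrrt=>trrrtlPltrrrt=>trrrtltPtltrrrt=>trrrtltrPrtltrrrt=>trrrtltrtPtrtltrrrt=>trrrtltrttPttrtltrrrt=>trrrtltrttlPlttrtltrrrt=>trrrtltrttllttrtltrrrt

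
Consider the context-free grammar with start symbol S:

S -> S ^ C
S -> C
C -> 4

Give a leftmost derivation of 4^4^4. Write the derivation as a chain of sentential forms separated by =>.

S => S^C   [S -> S ^ C]
S^C => S^C^C   [S -> S ^ C]
S^C^C => C^C^C   [S -> C]
C^C^C => 4^C^C   [C -> 4]
4^C^C => 4^4^C   [C -> 4]
4^4^C => 4^4^4   [C -> 4]

S => S^C => S^C^C => C^C^C => 4^C^C => 4^4^C => 4^4^4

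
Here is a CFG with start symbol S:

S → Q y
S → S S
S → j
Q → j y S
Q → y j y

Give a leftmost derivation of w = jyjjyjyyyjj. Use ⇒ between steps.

S ⇒ SS   [S → S S]
SS ⇒ QyS   [S → Q y]
QyS ⇒ jySyS   [Q → j y S]
jySyS ⇒ jySSyS   [S → S S]
jySSyS ⇒ jySSSyS   [S → S S]
jySSSyS ⇒ jyjSSyS   [S → j]
jyjSSyS ⇒ jyjjSyS   [S → j]
jyjjSyS ⇒ jyjjQyyS   [S → Q y]
jyjjQyyS ⇒ jyjjyjyyyS   [Q → y j y]
jyjjyjyyyS ⇒ jyjjyjyyySS   [S → S S]
jyjjyjyyySS ⇒ jyjjyjyyyjS   [S → j]
jyjjyjyyyjS ⇒ jyjjyjyyyjj   [S → j]

S ⇒ SS ⇒ QyS ⇒ jySyS ⇒ jySSyS ⇒ jySSSyS ⇒ jyjSSyS ⇒ jyjjSyS ⇒ jyjjQyyS ⇒ jyjjyjyyyS ⇒ jyjjyjyyySS ⇒ jyjjyjyyyjS ⇒ jyjjyjyyyjj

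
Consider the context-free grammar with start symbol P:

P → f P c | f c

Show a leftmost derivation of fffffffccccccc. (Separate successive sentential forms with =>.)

P => fPc   [P → f P c]
fPc => ffPcc   [P → f P c]
ffPcc => fffPccc   [P → f P c]
fffPccc => ffffPcccc   [P → f P c]
ffffPcccc => fffffPccccc   [P → f P c]
fffffPccccc => ffffffPcccccc   [P → f P c]
ffffffPcccccc => fffffffccccccc   [P → f c]

P => fPc => ffPcc => fffPccc => ffffPcccc => fffffPccccc => ffffffPcccccc => fffffffccccccc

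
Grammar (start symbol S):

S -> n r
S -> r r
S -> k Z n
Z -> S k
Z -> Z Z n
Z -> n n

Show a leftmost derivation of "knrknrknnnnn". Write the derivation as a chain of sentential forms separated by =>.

S => kZn   [S -> k Z n]
kZn => kZZnn   [Z -> Z Z n]
kZZnn => kSkZnn   [Z -> S k]
kSkZnn => knrkZnn   [S -> n r]
knrkZnn => knrkZZnnn   [Z -> Z Z n]
knrkZZnnn => knrkSkZnnn   [Z -> S k]
knrkSkZnnn => knrknrkZnnn   [S -> n r]
knrknrkZnnn => knrknrknnnnn   [Z -> n n]

S => kZn => kZZnn => kSkZnn => knrkZnn => knrkZZnnn => knrkSkZnnn => knrknrkZnnn => knrknrknnnnn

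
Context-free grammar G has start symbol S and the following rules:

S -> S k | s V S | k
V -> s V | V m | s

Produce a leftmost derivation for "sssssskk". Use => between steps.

S => sVS => ssS => sssVS => ssssVS => sssssVS => ssssssS => ssssssSk => sssssskk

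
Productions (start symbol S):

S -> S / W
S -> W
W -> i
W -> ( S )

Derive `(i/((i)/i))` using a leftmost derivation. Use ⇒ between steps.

S⇒W⇒(S)⇒(S/W)⇒(W/W)⇒(i/W)⇒(i/(S))⇒(i/(S/W))⇒(i/(W/W))⇒(i/((S)/W))⇒(i/((W)/W))⇒(i/((i)/W))⇒(i/((i)/i))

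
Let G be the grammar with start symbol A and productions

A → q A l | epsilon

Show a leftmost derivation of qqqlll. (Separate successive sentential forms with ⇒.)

A ⇒ qAl ⇒ qqAll ⇒ qqqAlll ⇒ qqqlll

A ⇒ qAl   [A → q A l]
qAl ⇒ qqAll   [A → q A l]
qqAll ⇒ qqqAlll   [A → q A l]
qqqAlll ⇒ qqqlll   [A → epsilon]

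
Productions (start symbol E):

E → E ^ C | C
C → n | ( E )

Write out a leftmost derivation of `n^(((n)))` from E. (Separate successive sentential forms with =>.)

E => E^C   [E → E ^ C]
E^C => C^C   [E → C]
C^C => n^C   [C → n]
n^C => n^(E)   [C → ( E )]
n^(E) => n^(C)   [E → C]
n^(C) => n^((E))   [C → ( E )]
n^((E)) => n^((C))   [E → C]
n^((C)) => n^(((E)))   [C → ( E )]
n^(((E))) => n^(((C)))   [E → C]
n^(((C))) => n^(((n)))   [C → n]

E => E^C => C^C => n^C => n^(E) => n^(C) => n^((E)) => n^((C)) => n^(((E))) => n^(((C))) => n^(((n)))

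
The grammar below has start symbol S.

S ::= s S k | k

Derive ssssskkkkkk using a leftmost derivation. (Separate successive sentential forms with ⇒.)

S ⇒ sSk   [S ::= s S k]
sSk ⇒ ssSkk   [S ::= s S k]
ssSkk ⇒ sssSkkk   [S ::= s S k]
sssSkkk ⇒ ssssSkkkk   [S ::= s S k]
ssssSkkkk ⇒ sssssSkkkkk   [S ::= s S k]
sssssSkkkkk ⇒ ssssskkkkkk   [S ::= k]

S ⇒ sSk ⇒ ssSkk ⇒ sssSkkk ⇒ ssssSkkkk ⇒ sssssSkkkkk ⇒ ssssskkkkkk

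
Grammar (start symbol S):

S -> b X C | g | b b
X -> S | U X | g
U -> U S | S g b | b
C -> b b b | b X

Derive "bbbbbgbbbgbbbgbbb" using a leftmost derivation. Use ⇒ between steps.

S⇒bXC⇒bUXC⇒bUSXC⇒bSgbSXC⇒bbXCgbSXC⇒bbUXCgbSXC⇒bbUSXCgbSXC⇒bbbSXCgbSXC⇒bbbbbXCgbSXC⇒bbbbbgCgbSXC⇒bbbbbgbbbgbSXC⇒bbbbbgbbbgbbbXC⇒bbbbbgbbbgbbbgC⇒bbbbbgbbbgbbbgbbb

S ⇒ bXC   [S -> b X C]
bXC ⇒ bUXC   [X -> U X]
bUXC ⇒ bUSXC   [U -> U S]
bUSXC ⇒ bSgbSXC   [U -> S g b]
bSgbSXC ⇒ bbXCgbSXC   [S -> b X C]
bbXCgbSXC ⇒ bbUXCgbSXC   [X -> U X]
bbUXCgbSXC ⇒ bbUSXCgbSXC   [U -> U S]
bbUSXCgbSXC ⇒ bbbSXCgbSXC   [U -> b]
bbbSXCgbSXC ⇒ bbbbbXCgbSXC   [S -> b b]
bbbbbXCgbSXC ⇒ bbbbbgCgbSXC   [X -> g]
bbbbbgCgbSXC ⇒ bbbbbgbbbgbSXC   [C -> b b b]
bbbbbgbbbgbSXC ⇒ bbbbbgbbbgbbbXC   [S -> b b]
bbbbbgbbbgbbbXC ⇒ bbbbbgbbbgbbbgC   [X -> g]
bbbbbgbbbgbbbgC ⇒ bbbbbgbbbgbbbgbbb   [C -> b b b]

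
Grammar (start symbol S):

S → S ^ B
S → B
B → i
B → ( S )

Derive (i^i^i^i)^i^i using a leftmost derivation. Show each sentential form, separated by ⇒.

S ⇒ S^B   [S → S ^ B]
S^B ⇒ S^B^B   [S → S ^ B]
S^B^B ⇒ B^B^B   [S → B]
B^B^B ⇒ (S)^B^B   [B → ( S )]
(S)^B^B ⇒ (S^B)^B^B   [S → S ^ B]
(S^B)^B^B ⇒ (S^B^B)^B^B   [S → S ^ B]
(S^B^B)^B^B ⇒ (S^B^B^B)^B^B   [S → S ^ B]
(S^B^B^B)^B^B ⇒ (B^B^B^B)^B^B   [S → B]
(B^B^B^B)^B^B ⇒ (i^B^B^B)^B^B   [B → i]
(i^B^B^B)^B^B ⇒ (i^i^B^B)^B^B   [B → i]
(i^i^B^B)^B^B ⇒ (i^i^i^B)^B^B   [B → i]
(i^i^i^B)^B^B ⇒ (i^i^i^i)^B^B   [B → i]
(i^i^i^i)^B^B ⇒ (i^i^i^i)^i^B   [B → i]
(i^i^i^i)^i^B ⇒ (i^i^i^i)^i^i   [B → i]

S ⇒ S^B ⇒ S^B^B ⇒ B^B^B ⇒ (S)^B^B ⇒ (S^B)^B^B ⇒ (S^B^B)^B^B ⇒ (S^B^B^B)^B^B ⇒ (B^B^B^B)^B^B ⇒ (i^B^B^B)^B^B ⇒ (i^i^B^B)^B^B ⇒ (i^i^i^B)^B^B ⇒ (i^i^i^i)^B^B ⇒ (i^i^i^i)^i^B ⇒ (i^i^i^i)^i^i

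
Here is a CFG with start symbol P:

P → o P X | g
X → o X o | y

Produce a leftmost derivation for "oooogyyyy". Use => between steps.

P => oPX => ooPXX => oooPXXX => ooooPXXXX => oooogXXXX => oooogyXXX => oooogyyXX => oooogyyyX => oooogyyyy

P => oPX   [P → o P X]
oPX => ooPXX   [P → o P X]
ooPXX => oooPXXX   [P → o P X]
oooPXXX => ooooPXXXX   [P → o P X]
ooooPXXXX => oooogXXXX   [P → g]
oooogXXXX => oooogyXXX   [X → y]
oooogyXXX => oooogyyXX   [X → y]
oooogyyXX => oooogyyyX   [X → y]
oooogyyyX => oooogyyyy   [X → y]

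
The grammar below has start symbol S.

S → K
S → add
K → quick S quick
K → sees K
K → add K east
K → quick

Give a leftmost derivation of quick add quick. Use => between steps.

S => K => quick S quick => quick add quick

S => K   [S → K]
K => quick S quick   [K → quick S quick]
quick S quick => quick add quick   [S → add]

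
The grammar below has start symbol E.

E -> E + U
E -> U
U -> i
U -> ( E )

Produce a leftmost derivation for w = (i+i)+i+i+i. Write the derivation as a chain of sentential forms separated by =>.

E=>E+U=>E+U+U=>E+U+U+U=>U+U+U+U=>(E)+U+U+U=>(E+U)+U+U+U=>(U+U)+U+U+U=>(i+U)+U+U+U=>(i+i)+U+U+U=>(i+i)+i+U+U=>(i+i)+i+i+U=>(i+i)+i+i+i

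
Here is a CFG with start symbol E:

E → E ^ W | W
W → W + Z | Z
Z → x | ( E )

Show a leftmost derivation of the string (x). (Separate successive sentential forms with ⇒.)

E ⇒ W ⇒ Z ⇒ (E) ⇒ (W) ⇒ (Z) ⇒ (x)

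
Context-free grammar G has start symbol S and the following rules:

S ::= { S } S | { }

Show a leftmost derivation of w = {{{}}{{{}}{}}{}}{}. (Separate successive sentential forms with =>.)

S => {S}S   [S ::= { S } S]
{S}S => {{S}S}S   [S ::= { S } S]
{{S}S}S => {{{}}S}S   [S ::= { }]
{{{}}S}S => {{{}}{S}S}S   [S ::= { S } S]
{{{}}{S}S}S => {{{}}{{S}S}S}S   [S ::= { S } S]
{{{}}{{S}S}S}S => {{{}}{{{}}S}S}S   [S ::= { }]
{{{}}{{{}}S}S}S => {{{}}{{{}}{}}S}S   [S ::= { }]
{{{}}{{{}}{}}S}S => {{{}}{{{}}{}}{}}S   [S ::= { }]
{{{}}{{{}}{}}{}}S => {{{}}{{{}}{}}{}}{}   [S ::= { }]

S=>{S}S=>{{S}S}S=>{{{}}S}S=>{{{}}{S}S}S=>{{{}}{{S}S}S}S=>{{{}}{{{}}S}S}S=>{{{}}{{{}}{}}S}S=>{{{}}{{{}}{}}{}}S=>{{{}}{{{}}{}}{}}{}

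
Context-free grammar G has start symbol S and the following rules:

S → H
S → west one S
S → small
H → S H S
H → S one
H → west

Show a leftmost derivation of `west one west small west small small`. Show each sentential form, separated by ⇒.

S ⇒ H   [S → H]
H ⇒ S H S   [H → S H S]
S H S ⇒ west one S H S   [S → west one S]
west one S H S ⇒ west one H H S   [S → H]
west one H H S ⇒ west one west H S   [H → west]
west one west H S ⇒ west one west S H S S   [H → S H S]
west one west S H S S ⇒ west one west small H S S   [S → small]
west one west small H S S ⇒ west one west small west S S   [H → west]
west one west small west S S ⇒ west one west small west small S   [S → small]
west one west small west small S ⇒ west one west small west small small   [S → small]

S ⇒ H ⇒ S H S ⇒ west one S H S ⇒ west one H H S ⇒ west one west H S ⇒ west one west S H S S ⇒ west one west small H S S ⇒ west one west small west S S ⇒ west one west small west small S ⇒ west one west small west small small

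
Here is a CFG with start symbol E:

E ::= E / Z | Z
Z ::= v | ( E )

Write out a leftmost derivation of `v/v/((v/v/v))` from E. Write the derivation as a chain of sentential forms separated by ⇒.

E ⇒ E/Z ⇒ E/Z/Z ⇒ Z/Z/Z ⇒ v/Z/Z ⇒ v/v/Z ⇒ v/v/(E) ⇒ v/v/(Z) ⇒ v/v/((E)) ⇒ v/v/((E/Z)) ⇒ v/v/((E/Z/Z)) ⇒ v/v/((Z/Z/Z)) ⇒ v/v/((v/Z/Z)) ⇒ v/v/((v/v/Z)) ⇒ v/v/((v/v/v))

E ⇒ E/Z   [E ::= E / Z]
E/Z ⇒ E/Z/Z   [E ::= E / Z]
E/Z/Z ⇒ Z/Z/Z   [E ::= Z]
Z/Z/Z ⇒ v/Z/Z   [Z ::= v]
v/Z/Z ⇒ v/v/Z   [Z ::= v]
v/v/Z ⇒ v/v/(E)   [Z ::= ( E )]
v/v/(E) ⇒ v/v/(Z)   [E ::= Z]
v/v/(Z) ⇒ v/v/((E))   [Z ::= ( E )]
v/v/((E)) ⇒ v/v/((E/Z))   [E ::= E / Z]
v/v/((E/Z)) ⇒ v/v/((E/Z/Z))   [E ::= E / Z]
v/v/((E/Z/Z)) ⇒ v/v/((Z/Z/Z))   [E ::= Z]
v/v/((Z/Z/Z)) ⇒ v/v/((v/Z/Z))   [Z ::= v]
v/v/((v/Z/Z)) ⇒ v/v/((v/v/Z))   [Z ::= v]
v/v/((v/v/Z)) ⇒ v/v/((v/v/v))   [Z ::= v]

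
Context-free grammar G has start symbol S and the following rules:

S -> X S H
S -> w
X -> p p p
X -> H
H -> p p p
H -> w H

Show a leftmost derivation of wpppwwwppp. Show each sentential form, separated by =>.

S => XSH => HSH => wHSH => wpppSH => wpppwH => wpppwwH => wpppwwwH => wpppwwwppp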